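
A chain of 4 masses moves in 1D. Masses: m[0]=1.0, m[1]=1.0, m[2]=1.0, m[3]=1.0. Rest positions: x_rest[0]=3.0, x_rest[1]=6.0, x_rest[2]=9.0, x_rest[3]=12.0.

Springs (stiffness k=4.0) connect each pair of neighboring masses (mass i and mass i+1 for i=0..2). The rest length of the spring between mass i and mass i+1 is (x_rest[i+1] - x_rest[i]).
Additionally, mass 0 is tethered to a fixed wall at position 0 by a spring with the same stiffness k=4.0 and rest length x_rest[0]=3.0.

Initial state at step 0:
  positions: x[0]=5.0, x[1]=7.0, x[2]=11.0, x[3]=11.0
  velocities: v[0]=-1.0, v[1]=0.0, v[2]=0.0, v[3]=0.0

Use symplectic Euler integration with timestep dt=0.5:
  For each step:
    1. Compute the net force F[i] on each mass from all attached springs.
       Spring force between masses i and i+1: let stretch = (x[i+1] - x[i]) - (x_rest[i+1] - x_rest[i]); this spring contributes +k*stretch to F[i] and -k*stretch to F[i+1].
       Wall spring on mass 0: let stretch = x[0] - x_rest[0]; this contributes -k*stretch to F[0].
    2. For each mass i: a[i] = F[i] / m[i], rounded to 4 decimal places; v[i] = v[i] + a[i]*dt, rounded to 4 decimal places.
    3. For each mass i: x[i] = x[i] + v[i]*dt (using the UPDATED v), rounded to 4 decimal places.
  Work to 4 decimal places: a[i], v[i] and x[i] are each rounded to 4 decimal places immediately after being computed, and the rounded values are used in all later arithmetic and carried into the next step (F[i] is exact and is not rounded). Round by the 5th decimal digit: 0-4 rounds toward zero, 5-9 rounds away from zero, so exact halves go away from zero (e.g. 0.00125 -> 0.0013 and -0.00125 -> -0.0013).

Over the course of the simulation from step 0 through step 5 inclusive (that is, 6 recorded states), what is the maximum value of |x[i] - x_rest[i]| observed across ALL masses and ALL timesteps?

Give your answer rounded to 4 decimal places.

Answer: 4.5000

Derivation:
Step 0: x=[5.0000 7.0000 11.0000 11.0000] v=[-1.0000 0.0000 0.0000 0.0000]
Step 1: x=[1.5000 9.0000 7.0000 14.0000] v=[-7.0000 4.0000 -8.0000 6.0000]
Step 2: x=[4.0000 1.5000 12.0000 13.0000] v=[5.0000 -15.0000 10.0000 -2.0000]
Step 3: x=[0.0000 7.0000 7.5000 14.0000] v=[-8.0000 11.0000 -9.0000 2.0000]
Step 4: x=[3.0000 6.0000 9.0000 11.5000] v=[6.0000 -2.0000 3.0000 -5.0000]
Step 5: x=[6.0000 5.0000 10.0000 9.5000] v=[6.0000 -2.0000 2.0000 -4.0000]
Max displacement = 4.5000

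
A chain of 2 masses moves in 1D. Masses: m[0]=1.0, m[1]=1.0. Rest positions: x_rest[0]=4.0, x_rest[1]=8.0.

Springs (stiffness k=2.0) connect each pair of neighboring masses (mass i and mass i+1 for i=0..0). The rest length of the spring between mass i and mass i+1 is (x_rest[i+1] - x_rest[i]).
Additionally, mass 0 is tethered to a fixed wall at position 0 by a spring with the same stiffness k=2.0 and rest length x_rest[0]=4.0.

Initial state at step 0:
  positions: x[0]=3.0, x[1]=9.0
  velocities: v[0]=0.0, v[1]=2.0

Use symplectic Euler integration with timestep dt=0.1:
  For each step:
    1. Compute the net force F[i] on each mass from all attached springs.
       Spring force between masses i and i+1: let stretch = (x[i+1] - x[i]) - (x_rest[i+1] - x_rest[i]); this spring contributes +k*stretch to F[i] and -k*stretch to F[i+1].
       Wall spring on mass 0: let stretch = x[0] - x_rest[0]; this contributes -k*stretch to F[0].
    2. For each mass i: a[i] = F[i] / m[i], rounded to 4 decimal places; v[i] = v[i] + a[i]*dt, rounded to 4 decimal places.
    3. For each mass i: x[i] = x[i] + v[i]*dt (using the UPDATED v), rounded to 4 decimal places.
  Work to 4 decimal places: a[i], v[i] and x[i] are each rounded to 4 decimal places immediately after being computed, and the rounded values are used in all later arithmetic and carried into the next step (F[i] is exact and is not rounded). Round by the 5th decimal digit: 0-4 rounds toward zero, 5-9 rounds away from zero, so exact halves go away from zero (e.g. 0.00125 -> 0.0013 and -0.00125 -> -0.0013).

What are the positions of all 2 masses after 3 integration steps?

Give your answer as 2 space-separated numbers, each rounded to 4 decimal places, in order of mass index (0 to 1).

Answer: 3.3599 9.3541

Derivation:
Step 0: x=[3.0000 9.0000] v=[0.0000 2.0000]
Step 1: x=[3.0600 9.1600] v=[0.6000 1.6000]
Step 2: x=[3.1808 9.2780] v=[1.2080 1.1800]
Step 3: x=[3.3599 9.3541] v=[1.7913 0.7606]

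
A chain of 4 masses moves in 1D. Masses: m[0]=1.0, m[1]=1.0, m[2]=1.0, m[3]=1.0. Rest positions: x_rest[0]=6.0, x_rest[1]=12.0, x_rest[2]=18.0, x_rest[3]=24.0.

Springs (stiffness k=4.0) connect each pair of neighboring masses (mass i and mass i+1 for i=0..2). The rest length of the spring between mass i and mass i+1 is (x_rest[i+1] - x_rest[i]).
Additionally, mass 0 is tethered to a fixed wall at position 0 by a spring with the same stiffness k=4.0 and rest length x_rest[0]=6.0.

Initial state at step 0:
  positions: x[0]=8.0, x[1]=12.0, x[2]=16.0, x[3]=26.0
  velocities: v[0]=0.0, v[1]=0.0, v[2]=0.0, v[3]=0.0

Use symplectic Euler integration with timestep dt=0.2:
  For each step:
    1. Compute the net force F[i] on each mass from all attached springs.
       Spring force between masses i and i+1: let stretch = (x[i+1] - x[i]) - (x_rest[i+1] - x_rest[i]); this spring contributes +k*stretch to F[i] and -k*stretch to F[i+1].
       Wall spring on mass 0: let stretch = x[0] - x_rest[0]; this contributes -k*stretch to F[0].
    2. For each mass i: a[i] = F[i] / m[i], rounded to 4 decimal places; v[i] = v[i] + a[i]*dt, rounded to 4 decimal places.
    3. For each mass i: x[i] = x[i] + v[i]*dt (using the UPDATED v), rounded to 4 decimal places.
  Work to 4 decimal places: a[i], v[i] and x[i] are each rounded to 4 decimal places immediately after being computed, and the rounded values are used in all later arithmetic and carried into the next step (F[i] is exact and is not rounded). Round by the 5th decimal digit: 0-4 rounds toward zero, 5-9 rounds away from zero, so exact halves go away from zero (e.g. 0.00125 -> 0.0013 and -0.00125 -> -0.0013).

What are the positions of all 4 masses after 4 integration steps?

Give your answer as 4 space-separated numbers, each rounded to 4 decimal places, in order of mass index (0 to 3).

Answer: 4.2811 12.4593 20.6350 22.7404

Derivation:
Step 0: x=[8.0000 12.0000 16.0000 26.0000] v=[0.0000 0.0000 0.0000 0.0000]
Step 1: x=[7.3600 12.0000 16.9600 25.3600] v=[-3.2000 0.0000 4.8000 -3.2000]
Step 2: x=[6.2848 12.0512 18.4704 24.3360] v=[-5.3760 0.2560 7.5520 -5.1200]
Step 3: x=[5.1267 12.2068 19.8922 23.3335] v=[-5.7907 0.7782 7.1091 -5.0125]
Step 4: x=[4.2811 12.4593 20.6350 22.7404] v=[-4.2280 1.2624 3.7138 -2.9655]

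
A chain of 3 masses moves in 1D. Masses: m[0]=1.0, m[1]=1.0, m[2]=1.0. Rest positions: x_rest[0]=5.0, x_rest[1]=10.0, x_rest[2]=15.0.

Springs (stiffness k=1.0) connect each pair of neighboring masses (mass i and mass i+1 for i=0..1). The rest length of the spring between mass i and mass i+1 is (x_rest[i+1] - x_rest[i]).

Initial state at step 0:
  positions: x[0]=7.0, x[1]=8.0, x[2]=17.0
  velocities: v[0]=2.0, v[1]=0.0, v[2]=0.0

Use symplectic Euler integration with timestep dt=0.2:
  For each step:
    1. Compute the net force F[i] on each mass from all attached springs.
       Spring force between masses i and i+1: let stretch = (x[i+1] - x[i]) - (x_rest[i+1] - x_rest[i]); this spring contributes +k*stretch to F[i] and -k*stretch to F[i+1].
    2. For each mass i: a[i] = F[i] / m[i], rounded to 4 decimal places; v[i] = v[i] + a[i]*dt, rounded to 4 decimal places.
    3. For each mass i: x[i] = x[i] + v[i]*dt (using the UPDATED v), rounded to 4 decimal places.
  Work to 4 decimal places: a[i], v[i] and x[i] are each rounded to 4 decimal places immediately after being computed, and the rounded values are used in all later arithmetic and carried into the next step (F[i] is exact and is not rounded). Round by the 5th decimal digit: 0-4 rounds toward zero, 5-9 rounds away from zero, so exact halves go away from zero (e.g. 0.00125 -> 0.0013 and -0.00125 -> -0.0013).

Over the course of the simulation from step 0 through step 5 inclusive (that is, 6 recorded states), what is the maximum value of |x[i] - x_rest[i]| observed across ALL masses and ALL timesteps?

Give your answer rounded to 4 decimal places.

Step 0: x=[7.0000 8.0000 17.0000] v=[2.0000 0.0000 0.0000]
Step 1: x=[7.2400 8.3200 16.8400] v=[1.2000 1.6000 -0.8000]
Step 2: x=[7.3232 8.9376 16.5392] v=[0.4160 3.0880 -1.5040]
Step 3: x=[7.2710 9.7947 16.1343] v=[-0.2611 4.2854 -2.0243]
Step 4: x=[7.1197 10.8044 15.6759] v=[-0.7564 5.0486 -2.2922]
Step 5: x=[6.9158 11.8616 15.2226] v=[-1.0195 5.2860 -2.2665]
Max displacement = 2.3232

Answer: 2.3232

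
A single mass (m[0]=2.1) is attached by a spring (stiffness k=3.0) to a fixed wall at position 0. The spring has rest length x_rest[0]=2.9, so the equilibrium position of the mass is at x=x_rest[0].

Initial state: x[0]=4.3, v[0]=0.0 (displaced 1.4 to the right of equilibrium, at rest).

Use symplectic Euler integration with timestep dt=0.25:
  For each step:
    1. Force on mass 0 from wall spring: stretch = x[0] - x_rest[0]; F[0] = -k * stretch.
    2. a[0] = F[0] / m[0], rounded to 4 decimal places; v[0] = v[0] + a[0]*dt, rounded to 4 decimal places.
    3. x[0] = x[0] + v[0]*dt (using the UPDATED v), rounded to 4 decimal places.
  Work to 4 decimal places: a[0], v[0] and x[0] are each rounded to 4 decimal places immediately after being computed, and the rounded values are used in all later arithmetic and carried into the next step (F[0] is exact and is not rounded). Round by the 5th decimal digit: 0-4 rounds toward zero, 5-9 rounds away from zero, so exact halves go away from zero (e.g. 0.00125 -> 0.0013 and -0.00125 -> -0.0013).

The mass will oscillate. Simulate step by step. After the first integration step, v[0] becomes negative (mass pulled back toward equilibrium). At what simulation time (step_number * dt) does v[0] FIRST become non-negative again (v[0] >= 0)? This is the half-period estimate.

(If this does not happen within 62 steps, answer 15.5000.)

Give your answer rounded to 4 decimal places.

Step 0: x=[4.3000] v=[0.0000]
Step 1: x=[4.1750] v=[-0.5000]
Step 2: x=[3.9362] v=[-0.9554]
Step 3: x=[3.6048] v=[-1.3255]
Step 4: x=[3.2105] v=[-1.5772]
Step 5: x=[2.7885] v=[-1.6881]
Step 6: x=[2.3764] v=[-1.6483]
Step 7: x=[2.0111] v=[-1.4613]
Step 8: x=[1.7252] v=[-1.1438]
Step 9: x=[1.5442] v=[-0.7242]
Step 10: x=[1.4842] v=[-0.2400]
Step 11: x=[1.5506] v=[0.2657]
First v>=0 after going negative at step 11, time=2.7500

Answer: 2.7500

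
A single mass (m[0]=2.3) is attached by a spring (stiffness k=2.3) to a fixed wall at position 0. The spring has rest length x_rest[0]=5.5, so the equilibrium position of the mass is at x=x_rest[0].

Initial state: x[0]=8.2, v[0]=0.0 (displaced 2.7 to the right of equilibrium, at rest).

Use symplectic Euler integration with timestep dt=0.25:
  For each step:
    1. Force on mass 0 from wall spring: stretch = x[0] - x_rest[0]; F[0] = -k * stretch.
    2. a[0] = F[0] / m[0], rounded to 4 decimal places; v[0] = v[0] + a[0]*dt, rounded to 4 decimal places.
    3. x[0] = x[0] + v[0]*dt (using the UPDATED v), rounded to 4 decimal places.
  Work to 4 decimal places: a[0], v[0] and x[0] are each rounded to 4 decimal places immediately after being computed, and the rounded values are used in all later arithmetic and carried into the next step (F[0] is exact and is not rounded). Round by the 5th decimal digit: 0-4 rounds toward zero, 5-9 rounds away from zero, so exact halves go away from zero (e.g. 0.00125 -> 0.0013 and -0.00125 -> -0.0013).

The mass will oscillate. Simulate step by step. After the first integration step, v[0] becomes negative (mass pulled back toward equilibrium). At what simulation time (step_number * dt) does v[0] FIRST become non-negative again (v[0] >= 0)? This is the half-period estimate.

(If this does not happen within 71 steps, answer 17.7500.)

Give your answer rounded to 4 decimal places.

Answer: 3.2500

Derivation:
Step 0: x=[8.2000] v=[0.0000]
Step 1: x=[8.0313] v=[-0.6750]
Step 2: x=[7.7044] v=[-1.3078]
Step 3: x=[7.2397] v=[-1.8589]
Step 4: x=[6.6663] v=[-2.2938]
Step 5: x=[6.0200] v=[-2.5854]
Step 6: x=[5.3412] v=[-2.7154]
Step 7: x=[4.6723] v=[-2.6757]
Step 8: x=[4.0551] v=[-2.4688]
Step 9: x=[3.5282] v=[-2.1076]
Step 10: x=[3.1245] v=[-1.6147]
Step 11: x=[2.8693] v=[-1.0208]
Step 12: x=[2.7785] v=[-0.3631]
Step 13: x=[2.8578] v=[0.3173]
First v>=0 after going negative at step 13, time=3.2500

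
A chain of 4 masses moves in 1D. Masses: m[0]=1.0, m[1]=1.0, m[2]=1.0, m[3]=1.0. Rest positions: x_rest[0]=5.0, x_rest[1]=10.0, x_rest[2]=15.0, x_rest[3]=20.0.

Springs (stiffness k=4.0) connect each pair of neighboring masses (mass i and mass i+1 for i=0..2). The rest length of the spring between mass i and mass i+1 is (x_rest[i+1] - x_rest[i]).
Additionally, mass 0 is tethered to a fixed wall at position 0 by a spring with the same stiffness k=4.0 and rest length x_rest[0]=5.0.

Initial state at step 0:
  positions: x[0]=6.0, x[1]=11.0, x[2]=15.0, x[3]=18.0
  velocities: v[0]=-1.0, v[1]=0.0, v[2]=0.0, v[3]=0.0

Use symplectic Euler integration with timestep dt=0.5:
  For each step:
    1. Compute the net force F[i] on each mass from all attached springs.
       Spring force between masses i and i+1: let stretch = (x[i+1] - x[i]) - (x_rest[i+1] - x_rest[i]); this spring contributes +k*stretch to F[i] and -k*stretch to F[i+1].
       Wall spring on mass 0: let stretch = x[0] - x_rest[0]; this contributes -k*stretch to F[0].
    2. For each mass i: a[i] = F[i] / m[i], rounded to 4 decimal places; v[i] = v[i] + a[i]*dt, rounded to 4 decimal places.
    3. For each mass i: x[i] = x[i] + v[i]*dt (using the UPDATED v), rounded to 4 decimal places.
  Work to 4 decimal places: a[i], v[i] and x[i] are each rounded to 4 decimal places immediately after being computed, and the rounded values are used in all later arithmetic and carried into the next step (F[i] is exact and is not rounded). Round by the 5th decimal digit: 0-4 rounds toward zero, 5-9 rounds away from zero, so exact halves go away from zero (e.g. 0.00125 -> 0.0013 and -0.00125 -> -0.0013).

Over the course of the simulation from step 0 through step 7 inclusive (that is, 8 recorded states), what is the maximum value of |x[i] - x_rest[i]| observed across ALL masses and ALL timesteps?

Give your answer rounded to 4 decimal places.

Answer: 2.5000

Derivation:
Step 0: x=[6.0000 11.0000 15.0000 18.0000] v=[-1.0000 0.0000 0.0000 0.0000]
Step 1: x=[4.5000 10.0000 14.0000 20.0000] v=[-3.0000 -2.0000 -2.0000 4.0000]
Step 2: x=[4.0000 7.5000 15.0000 21.0000] v=[-1.0000 -5.0000 2.0000 2.0000]
Step 3: x=[3.0000 9.0000 14.5000 21.0000] v=[-2.0000 3.0000 -1.0000 0.0000]
Step 4: x=[5.0000 10.0000 15.0000 19.5000] v=[4.0000 2.0000 1.0000 -3.0000]
Step 5: x=[7.0000 11.0000 15.0000 18.5000] v=[4.0000 2.0000 0.0000 -2.0000]
Step 6: x=[6.0000 12.0000 14.5000 19.0000] v=[-2.0000 2.0000 -1.0000 1.0000]
Step 7: x=[5.0000 9.5000 16.0000 20.0000] v=[-2.0000 -5.0000 3.0000 2.0000]
Max displacement = 2.5000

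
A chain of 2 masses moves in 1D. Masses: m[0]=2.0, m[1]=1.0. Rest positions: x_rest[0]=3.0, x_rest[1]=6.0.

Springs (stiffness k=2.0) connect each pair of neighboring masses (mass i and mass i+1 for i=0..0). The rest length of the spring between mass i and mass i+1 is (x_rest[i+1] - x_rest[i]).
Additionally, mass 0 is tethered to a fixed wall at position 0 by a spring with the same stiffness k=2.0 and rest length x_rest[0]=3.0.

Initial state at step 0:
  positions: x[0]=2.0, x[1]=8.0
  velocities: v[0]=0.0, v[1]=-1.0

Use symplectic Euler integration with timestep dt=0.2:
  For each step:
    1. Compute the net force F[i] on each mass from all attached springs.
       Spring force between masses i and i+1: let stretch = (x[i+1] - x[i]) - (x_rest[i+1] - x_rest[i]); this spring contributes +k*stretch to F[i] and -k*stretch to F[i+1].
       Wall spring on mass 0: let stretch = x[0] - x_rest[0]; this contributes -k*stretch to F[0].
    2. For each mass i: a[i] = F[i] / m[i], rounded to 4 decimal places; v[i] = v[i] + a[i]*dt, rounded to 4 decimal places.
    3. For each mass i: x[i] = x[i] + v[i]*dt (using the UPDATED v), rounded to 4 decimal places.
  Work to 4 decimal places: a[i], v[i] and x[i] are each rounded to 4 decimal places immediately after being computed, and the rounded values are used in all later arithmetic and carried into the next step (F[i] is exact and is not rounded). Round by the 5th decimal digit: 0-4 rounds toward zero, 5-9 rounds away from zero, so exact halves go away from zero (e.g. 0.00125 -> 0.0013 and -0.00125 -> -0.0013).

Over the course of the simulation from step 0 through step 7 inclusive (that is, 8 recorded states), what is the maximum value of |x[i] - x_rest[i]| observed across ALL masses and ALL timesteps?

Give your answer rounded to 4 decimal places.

Answer: 2.2263

Derivation:
Step 0: x=[2.0000 8.0000] v=[0.0000 -1.0000]
Step 1: x=[2.1600 7.5600] v=[0.8000 -2.2000]
Step 2: x=[2.4496 6.9280] v=[1.4480 -3.1600]
Step 3: x=[2.8204 6.1777] v=[1.8538 -3.7514]
Step 4: x=[3.2126 5.3988] v=[1.9612 -3.8943]
Step 5: x=[3.5638 4.6850] v=[1.7559 -3.5688]
Step 6: x=[3.8173 4.1215] v=[1.2674 -2.8173]
Step 7: x=[3.9303 3.7737] v=[0.5648 -1.7390]
Max displacement = 2.2263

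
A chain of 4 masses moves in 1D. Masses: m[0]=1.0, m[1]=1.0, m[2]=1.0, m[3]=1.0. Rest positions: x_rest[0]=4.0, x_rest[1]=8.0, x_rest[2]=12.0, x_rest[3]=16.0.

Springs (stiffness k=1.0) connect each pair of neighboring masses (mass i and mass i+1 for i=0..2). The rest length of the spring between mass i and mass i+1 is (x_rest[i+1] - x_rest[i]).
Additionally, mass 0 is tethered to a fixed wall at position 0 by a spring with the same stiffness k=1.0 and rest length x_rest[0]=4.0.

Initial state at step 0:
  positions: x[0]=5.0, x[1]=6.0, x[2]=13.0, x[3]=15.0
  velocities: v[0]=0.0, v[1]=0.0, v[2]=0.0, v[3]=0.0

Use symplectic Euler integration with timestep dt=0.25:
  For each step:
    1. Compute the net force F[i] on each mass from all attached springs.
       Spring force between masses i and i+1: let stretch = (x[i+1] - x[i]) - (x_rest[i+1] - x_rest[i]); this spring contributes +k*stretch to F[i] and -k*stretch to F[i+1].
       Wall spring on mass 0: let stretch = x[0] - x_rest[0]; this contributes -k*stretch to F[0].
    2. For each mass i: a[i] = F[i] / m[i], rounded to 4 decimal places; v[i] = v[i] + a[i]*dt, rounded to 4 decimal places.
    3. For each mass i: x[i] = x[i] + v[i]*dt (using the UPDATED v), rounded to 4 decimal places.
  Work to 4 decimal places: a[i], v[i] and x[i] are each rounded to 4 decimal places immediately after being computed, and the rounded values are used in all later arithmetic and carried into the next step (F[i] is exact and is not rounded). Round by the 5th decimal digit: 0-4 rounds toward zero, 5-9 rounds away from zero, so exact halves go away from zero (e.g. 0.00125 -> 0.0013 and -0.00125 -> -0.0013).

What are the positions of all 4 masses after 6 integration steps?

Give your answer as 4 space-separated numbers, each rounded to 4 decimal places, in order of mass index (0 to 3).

Answer: 2.6851 9.4807 10.1946 16.1659

Derivation:
Step 0: x=[5.0000 6.0000 13.0000 15.0000] v=[0.0000 0.0000 0.0000 0.0000]
Step 1: x=[4.7500 6.3750 12.6875 15.1250] v=[-1.0000 1.5000 -1.2500 0.5000]
Step 2: x=[4.3047 7.0430 12.1328 15.3477] v=[-1.7813 2.6719 -2.2188 0.8906]
Step 3: x=[3.7615 7.8580 11.4609 15.6194] v=[-2.1729 3.2598 -2.6875 1.0869]
Step 4: x=[3.2392 8.6421 10.8238 15.8812] v=[-2.0892 3.1364 -2.5486 1.0473]
Step 5: x=[2.8521 9.2249 10.3664 16.0770] v=[-1.5483 2.3311 -1.8297 0.7830]
Step 6: x=[2.6851 9.4807 10.1946 16.1659] v=[-0.6681 1.0233 -0.6874 0.3554]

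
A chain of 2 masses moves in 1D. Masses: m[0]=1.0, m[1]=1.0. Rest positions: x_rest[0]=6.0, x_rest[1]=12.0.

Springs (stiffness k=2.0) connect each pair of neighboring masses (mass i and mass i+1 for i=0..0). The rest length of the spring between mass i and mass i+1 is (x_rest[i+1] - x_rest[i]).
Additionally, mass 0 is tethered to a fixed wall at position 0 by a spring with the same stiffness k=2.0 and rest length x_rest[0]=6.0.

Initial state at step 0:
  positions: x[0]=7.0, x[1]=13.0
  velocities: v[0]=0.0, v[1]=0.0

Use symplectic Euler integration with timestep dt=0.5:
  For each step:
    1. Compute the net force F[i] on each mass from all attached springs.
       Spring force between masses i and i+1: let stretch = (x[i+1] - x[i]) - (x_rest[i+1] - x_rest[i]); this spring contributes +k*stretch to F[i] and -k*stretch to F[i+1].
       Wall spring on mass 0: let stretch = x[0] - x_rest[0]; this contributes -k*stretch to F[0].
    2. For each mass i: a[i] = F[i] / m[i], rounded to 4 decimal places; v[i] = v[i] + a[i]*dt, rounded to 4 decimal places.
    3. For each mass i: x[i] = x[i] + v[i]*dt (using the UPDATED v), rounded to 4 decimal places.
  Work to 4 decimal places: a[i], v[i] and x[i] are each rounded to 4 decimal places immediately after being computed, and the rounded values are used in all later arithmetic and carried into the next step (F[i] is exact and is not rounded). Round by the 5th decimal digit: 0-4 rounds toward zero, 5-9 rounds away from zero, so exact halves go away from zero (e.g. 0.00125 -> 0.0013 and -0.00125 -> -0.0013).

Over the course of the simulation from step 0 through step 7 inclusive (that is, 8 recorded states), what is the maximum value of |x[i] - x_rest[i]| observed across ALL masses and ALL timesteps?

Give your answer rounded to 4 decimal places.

Answer: 1.1406

Derivation:
Step 0: x=[7.0000 13.0000] v=[0.0000 0.0000]
Step 1: x=[6.5000 13.0000] v=[-1.0000 0.0000]
Step 2: x=[6.0000 12.7500] v=[-1.0000 -0.5000]
Step 3: x=[5.8750 12.1250] v=[-0.2500 -1.2500]
Step 4: x=[5.9375 11.3750] v=[0.1250 -1.5000]
Step 5: x=[5.7500 10.9063] v=[-0.3750 -0.9375]
Step 6: x=[5.2657 10.8594] v=[-0.9687 -0.0938]
Step 7: x=[4.9454 11.0157] v=[-0.6407 0.3125]
Max displacement = 1.1406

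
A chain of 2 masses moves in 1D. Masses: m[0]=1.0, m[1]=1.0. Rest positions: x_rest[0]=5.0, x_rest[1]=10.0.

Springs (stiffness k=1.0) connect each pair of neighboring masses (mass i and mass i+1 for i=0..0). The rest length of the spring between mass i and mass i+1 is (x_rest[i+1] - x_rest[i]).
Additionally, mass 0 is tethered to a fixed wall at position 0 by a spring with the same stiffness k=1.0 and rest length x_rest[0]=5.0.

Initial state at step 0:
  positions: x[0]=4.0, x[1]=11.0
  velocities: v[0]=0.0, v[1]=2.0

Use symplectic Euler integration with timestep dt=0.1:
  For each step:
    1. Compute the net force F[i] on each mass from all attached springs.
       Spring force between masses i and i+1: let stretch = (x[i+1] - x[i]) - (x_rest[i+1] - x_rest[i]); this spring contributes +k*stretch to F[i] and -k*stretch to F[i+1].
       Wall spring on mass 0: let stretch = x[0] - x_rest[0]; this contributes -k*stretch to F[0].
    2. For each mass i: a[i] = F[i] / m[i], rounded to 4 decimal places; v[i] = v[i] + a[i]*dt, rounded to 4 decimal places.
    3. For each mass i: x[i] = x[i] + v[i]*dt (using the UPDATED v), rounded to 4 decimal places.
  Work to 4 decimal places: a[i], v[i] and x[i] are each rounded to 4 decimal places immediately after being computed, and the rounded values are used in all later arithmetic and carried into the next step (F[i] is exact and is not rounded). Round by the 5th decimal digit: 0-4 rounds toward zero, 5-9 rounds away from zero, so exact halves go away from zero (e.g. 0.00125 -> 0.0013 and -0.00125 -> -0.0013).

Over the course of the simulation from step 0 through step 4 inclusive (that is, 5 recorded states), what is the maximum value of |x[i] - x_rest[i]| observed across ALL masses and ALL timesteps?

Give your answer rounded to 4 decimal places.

Step 0: x=[4.0000 11.0000] v=[0.0000 2.0000]
Step 1: x=[4.0300 11.1800] v=[0.3000 1.8000]
Step 2: x=[4.0912 11.3385] v=[0.6120 1.5850]
Step 3: x=[4.1840 11.4745] v=[0.9276 1.3603]
Step 4: x=[4.3078 11.5876] v=[1.2383 1.1313]
Max displacement = 1.5876

Answer: 1.5876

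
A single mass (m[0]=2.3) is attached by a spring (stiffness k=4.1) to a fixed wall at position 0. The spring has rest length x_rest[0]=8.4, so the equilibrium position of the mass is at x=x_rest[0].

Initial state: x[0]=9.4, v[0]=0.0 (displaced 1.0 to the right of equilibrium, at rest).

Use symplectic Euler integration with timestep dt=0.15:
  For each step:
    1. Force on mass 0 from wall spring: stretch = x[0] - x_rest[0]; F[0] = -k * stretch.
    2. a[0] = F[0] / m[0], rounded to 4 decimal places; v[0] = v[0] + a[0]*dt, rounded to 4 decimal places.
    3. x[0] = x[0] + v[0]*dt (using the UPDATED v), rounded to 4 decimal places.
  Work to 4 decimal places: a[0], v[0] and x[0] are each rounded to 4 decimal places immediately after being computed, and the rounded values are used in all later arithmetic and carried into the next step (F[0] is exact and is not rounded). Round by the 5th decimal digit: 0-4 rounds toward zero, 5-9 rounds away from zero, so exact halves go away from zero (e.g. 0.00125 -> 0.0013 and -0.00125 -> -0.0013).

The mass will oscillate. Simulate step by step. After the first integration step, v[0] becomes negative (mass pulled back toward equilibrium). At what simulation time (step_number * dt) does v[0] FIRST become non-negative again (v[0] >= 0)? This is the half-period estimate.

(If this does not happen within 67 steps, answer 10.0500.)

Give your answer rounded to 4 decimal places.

Answer: 2.4000

Derivation:
Step 0: x=[9.4000] v=[0.0000]
Step 1: x=[9.3599] v=[-0.2674]
Step 2: x=[9.2813] v=[-0.5241]
Step 3: x=[9.1673] v=[-0.7598]
Step 4: x=[9.0226] v=[-0.9650]
Step 5: x=[8.8529] v=[-1.1315]
Step 6: x=[8.6650] v=[-1.2526]
Step 7: x=[8.4665] v=[-1.3235]
Step 8: x=[8.2653] v=[-1.3413]
Step 9: x=[8.0695] v=[-1.3053]
Step 10: x=[7.8870] v=[-1.2169]
Step 11: x=[7.7250] v=[-1.0797]
Step 12: x=[7.5901] v=[-0.8992]
Step 13: x=[7.4877] v=[-0.6826]
Step 14: x=[7.4219] v=[-0.4387]
Step 15: x=[7.3953] v=[-0.1772]
Step 16: x=[7.4090] v=[0.0915]
First v>=0 after going negative at step 16, time=2.4000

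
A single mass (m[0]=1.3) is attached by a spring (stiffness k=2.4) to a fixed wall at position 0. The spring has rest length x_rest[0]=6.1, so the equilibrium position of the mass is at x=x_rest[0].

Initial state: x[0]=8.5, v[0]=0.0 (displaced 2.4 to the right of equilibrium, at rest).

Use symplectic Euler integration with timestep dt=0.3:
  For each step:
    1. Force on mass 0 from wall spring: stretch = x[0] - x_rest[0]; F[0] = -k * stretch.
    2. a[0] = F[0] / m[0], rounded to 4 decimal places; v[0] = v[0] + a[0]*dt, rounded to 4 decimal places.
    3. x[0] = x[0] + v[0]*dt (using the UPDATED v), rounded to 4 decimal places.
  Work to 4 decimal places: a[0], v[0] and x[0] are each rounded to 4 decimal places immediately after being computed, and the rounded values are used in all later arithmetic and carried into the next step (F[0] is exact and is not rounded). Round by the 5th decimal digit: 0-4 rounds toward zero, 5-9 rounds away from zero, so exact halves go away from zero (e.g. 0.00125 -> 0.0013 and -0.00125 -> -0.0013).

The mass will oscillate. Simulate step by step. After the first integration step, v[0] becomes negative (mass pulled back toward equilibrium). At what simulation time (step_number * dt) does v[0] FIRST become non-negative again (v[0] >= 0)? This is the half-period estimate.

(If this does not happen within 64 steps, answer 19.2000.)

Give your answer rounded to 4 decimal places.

Answer: 2.4000

Derivation:
Step 0: x=[8.5000] v=[0.0000]
Step 1: x=[8.1012] v=[-1.3292]
Step 2: x=[7.3699] v=[-2.4376]
Step 3: x=[6.4276] v=[-3.1409]
Step 4: x=[5.4309] v=[-3.3223]
Step 5: x=[4.5454] v=[-2.9517]
Step 6: x=[3.9182] v=[-2.0907]
Step 7: x=[3.6535] v=[-0.8823]
Step 8: x=[3.7953] v=[0.4727]
First v>=0 after going negative at step 8, time=2.4000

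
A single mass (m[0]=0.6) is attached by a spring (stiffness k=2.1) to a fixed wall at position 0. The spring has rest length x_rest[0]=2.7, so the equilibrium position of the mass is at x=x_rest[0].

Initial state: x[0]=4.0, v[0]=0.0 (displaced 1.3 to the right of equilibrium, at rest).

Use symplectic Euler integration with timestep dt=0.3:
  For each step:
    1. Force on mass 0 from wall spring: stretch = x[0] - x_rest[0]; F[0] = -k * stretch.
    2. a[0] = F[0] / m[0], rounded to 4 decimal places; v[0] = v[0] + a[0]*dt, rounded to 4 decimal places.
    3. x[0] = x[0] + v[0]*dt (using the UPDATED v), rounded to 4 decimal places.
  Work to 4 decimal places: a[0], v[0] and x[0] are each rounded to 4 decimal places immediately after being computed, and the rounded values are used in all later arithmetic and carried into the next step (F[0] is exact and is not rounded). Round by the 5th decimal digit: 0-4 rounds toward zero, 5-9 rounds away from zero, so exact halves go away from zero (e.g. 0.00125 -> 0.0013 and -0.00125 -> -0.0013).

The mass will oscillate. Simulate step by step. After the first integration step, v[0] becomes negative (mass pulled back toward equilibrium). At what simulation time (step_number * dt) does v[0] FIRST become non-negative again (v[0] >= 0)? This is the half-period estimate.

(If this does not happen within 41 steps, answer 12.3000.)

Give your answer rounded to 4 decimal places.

Answer: 1.8000

Derivation:
Step 0: x=[4.0000] v=[0.0000]
Step 1: x=[3.5905] v=[-1.3650]
Step 2: x=[2.9005] v=[-2.3000]
Step 3: x=[2.1474] v=[-2.5105]
Step 4: x=[1.5683] v=[-1.9303]
Step 5: x=[1.3457] v=[-0.7420]
Step 6: x=[1.5497] v=[0.6800]
First v>=0 after going negative at step 6, time=1.8000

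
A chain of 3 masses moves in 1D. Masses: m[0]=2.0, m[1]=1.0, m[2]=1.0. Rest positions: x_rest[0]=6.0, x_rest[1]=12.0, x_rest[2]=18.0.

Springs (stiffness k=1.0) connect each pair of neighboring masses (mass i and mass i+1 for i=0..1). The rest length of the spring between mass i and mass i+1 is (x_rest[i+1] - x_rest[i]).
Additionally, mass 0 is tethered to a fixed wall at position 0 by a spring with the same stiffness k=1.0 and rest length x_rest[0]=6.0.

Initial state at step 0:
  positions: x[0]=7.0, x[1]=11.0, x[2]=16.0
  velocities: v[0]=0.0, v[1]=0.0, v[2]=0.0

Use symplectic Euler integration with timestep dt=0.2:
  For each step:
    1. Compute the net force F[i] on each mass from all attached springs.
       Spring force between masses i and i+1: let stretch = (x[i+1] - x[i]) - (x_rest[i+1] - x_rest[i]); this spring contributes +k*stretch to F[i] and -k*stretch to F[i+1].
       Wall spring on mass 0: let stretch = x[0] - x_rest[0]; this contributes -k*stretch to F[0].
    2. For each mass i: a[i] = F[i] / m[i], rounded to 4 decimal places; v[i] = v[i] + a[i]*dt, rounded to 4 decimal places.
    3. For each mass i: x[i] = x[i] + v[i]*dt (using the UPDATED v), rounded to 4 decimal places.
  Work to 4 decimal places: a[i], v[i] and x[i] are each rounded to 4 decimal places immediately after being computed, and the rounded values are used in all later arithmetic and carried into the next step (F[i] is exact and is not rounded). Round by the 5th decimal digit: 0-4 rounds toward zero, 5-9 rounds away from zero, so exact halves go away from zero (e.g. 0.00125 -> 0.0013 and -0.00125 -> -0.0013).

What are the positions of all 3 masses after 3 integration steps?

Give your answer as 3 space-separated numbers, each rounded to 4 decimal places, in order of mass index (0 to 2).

Answer: 6.6558 11.2204 16.2398

Derivation:
Step 0: x=[7.0000 11.0000 16.0000] v=[0.0000 0.0000 0.0000]
Step 1: x=[6.9400 11.0400 16.0400] v=[-0.3000 0.2000 0.2000]
Step 2: x=[6.8232 11.1160 16.1200] v=[-0.5840 0.3800 0.4000]
Step 3: x=[6.6558 11.2204 16.2398] v=[-0.8370 0.5222 0.5992]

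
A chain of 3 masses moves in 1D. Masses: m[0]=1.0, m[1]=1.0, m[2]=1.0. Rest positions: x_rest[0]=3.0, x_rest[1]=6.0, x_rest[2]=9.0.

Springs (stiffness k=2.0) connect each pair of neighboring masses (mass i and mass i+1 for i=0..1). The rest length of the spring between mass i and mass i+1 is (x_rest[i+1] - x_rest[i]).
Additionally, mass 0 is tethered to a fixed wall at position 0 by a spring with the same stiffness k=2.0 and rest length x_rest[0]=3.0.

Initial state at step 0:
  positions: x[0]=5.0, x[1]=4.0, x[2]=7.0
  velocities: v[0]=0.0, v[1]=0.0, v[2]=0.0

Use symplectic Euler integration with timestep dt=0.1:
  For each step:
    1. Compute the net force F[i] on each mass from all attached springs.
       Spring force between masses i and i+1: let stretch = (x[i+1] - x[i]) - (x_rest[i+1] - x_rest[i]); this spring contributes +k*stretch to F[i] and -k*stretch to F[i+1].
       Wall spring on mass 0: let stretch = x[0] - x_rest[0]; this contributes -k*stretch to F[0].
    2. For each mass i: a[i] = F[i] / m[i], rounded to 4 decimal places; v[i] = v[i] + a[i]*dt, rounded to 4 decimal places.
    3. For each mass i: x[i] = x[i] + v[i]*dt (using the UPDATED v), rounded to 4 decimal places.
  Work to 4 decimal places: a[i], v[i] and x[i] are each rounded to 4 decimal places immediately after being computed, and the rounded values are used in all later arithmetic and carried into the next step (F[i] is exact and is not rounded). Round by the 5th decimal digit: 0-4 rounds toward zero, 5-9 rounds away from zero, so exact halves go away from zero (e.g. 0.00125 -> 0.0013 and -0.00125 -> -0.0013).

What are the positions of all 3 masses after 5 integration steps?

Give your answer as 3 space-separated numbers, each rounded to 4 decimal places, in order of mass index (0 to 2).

Step 0: x=[5.0000 4.0000 7.0000] v=[0.0000 0.0000 0.0000]
Step 1: x=[4.8800 4.0800 7.0000] v=[-1.2000 0.8000 0.0000]
Step 2: x=[4.6464 4.2344 7.0016] v=[-2.3360 1.5440 0.0160]
Step 3: x=[4.3116 4.4524 7.0079] v=[-3.3477 2.1798 0.0626]
Step 4: x=[3.8934 4.7187 7.0231] v=[-4.1819 2.6627 0.1515]
Step 5: x=[3.4139 5.0146 7.0522] v=[-4.7955 2.9585 0.2906]

Answer: 3.4139 5.0146 7.0522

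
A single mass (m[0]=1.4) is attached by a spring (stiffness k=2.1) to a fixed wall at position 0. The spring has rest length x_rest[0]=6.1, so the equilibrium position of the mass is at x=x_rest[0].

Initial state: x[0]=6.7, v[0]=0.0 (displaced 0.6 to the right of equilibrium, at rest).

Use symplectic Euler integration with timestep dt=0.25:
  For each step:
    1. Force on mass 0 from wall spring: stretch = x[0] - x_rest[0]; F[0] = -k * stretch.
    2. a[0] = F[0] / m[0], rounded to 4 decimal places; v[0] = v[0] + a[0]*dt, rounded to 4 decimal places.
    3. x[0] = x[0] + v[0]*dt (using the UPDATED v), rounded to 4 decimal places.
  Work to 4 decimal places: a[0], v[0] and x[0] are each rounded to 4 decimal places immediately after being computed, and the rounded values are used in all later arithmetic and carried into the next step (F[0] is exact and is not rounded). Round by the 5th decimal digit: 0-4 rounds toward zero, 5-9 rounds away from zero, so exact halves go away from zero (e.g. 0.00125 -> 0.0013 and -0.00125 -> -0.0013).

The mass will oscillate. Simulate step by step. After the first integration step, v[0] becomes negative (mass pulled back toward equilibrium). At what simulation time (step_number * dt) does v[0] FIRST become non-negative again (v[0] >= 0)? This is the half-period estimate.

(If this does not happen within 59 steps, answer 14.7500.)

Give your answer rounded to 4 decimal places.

Step 0: x=[6.7000] v=[0.0000]
Step 1: x=[6.6438] v=[-0.2250]
Step 2: x=[6.5366] v=[-0.4289]
Step 3: x=[6.3885] v=[-0.5926]
Step 4: x=[6.2133] v=[-0.7008]
Step 5: x=[6.0275] v=[-0.7433]
Step 6: x=[5.8485] v=[-0.7161]
Step 7: x=[5.6931] v=[-0.6218]
Step 8: x=[5.5758] v=[-0.4692]
Step 9: x=[5.5077] v=[-0.2726]
Step 10: x=[5.4951] v=[-0.0505]
Step 11: x=[5.5392] v=[0.1764]
First v>=0 after going negative at step 11, time=2.7500

Answer: 2.7500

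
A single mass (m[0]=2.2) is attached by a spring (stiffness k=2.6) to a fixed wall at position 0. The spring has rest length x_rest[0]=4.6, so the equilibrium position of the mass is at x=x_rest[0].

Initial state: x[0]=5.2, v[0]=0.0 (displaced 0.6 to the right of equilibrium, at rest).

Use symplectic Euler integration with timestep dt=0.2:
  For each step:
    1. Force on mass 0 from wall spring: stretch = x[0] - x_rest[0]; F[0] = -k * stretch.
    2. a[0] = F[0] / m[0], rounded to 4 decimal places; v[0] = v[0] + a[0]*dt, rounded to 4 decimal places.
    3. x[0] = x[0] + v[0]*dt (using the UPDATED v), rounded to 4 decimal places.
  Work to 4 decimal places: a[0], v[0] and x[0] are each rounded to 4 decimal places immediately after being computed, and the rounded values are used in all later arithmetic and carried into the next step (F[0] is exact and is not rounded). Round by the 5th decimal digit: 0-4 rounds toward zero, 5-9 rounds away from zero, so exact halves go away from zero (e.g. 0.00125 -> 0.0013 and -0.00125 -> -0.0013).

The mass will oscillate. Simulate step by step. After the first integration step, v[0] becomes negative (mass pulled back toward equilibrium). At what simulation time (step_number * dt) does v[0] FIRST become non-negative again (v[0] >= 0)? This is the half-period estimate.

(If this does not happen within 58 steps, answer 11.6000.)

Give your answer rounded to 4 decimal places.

Step 0: x=[5.2000] v=[0.0000]
Step 1: x=[5.1716] v=[-0.1418]
Step 2: x=[5.1162] v=[-0.2769]
Step 3: x=[5.0364] v=[-0.3989]
Step 4: x=[4.9360] v=[-0.5020]
Step 5: x=[4.8197] v=[-0.5814]
Step 6: x=[4.6930] v=[-0.6333]
Step 7: x=[4.5619] v=[-0.6553]
Step 8: x=[4.4326] v=[-0.6463]
Step 9: x=[4.3113] v=[-0.6067]
Step 10: x=[4.2036] v=[-0.5385]
Step 11: x=[4.1146] v=[-0.4448]
Step 12: x=[4.0486] v=[-0.3301]
Step 13: x=[4.0086] v=[-0.1998]
Step 14: x=[3.9966] v=[-0.0600]
Step 15: x=[4.0131] v=[0.0826]
First v>=0 after going negative at step 15, time=3.0000

Answer: 3.0000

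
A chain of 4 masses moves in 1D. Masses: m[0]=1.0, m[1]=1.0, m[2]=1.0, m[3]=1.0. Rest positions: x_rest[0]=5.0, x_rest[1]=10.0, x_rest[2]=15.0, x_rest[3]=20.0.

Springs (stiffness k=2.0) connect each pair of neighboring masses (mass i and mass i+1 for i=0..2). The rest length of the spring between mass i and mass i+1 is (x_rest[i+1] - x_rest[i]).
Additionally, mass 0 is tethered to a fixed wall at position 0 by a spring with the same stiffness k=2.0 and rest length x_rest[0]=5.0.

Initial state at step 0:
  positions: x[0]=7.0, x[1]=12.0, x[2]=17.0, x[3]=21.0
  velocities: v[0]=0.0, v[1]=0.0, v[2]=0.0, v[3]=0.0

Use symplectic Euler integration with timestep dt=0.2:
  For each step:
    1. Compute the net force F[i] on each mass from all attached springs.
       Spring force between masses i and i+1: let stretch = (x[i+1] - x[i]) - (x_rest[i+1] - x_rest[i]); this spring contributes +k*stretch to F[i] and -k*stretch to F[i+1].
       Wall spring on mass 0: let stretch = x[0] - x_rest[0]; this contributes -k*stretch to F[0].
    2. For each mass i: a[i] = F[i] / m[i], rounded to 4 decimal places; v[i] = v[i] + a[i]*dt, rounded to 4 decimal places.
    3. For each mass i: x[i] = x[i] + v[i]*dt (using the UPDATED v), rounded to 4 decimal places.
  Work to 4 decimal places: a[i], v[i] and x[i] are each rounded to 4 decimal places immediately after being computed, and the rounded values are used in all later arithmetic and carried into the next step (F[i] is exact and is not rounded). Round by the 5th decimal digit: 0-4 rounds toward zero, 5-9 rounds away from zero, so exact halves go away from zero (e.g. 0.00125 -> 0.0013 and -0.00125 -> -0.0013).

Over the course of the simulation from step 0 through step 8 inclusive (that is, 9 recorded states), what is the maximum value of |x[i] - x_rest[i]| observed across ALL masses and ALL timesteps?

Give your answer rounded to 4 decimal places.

Answer: 2.0982

Derivation:
Step 0: x=[7.0000 12.0000 17.0000 21.0000] v=[0.0000 0.0000 0.0000 0.0000]
Step 1: x=[6.8400 12.0000 16.9200 21.0800] v=[-0.8000 0.0000 -0.4000 0.4000]
Step 2: x=[6.5456 11.9808 16.7792 21.2272] v=[-1.4720 -0.0960 -0.7040 0.7360]
Step 3: x=[6.1624 11.9107 16.6104 21.4186] v=[-1.9162 -0.3507 -0.8442 0.9568]
Step 4: x=[5.7460 11.7567 16.4502 21.6253] v=[-2.0818 -0.7701 -0.8008 1.0335]
Step 5: x=[5.3508 11.4973 16.3286 21.8180] v=[-1.9759 -1.2970 -0.6082 0.9635]
Step 6: x=[5.0193 11.1327 16.2596 21.9715] v=[-1.6576 -1.8231 -0.3450 0.7677]
Step 7: x=[4.7753 10.6892 16.2374 22.0681] v=[-1.2200 -2.2177 -0.1110 0.4829]
Step 8: x=[4.6224 10.2164 16.2378 22.0982] v=[-0.7646 -2.3640 0.0020 0.1506]
Max displacement = 2.0982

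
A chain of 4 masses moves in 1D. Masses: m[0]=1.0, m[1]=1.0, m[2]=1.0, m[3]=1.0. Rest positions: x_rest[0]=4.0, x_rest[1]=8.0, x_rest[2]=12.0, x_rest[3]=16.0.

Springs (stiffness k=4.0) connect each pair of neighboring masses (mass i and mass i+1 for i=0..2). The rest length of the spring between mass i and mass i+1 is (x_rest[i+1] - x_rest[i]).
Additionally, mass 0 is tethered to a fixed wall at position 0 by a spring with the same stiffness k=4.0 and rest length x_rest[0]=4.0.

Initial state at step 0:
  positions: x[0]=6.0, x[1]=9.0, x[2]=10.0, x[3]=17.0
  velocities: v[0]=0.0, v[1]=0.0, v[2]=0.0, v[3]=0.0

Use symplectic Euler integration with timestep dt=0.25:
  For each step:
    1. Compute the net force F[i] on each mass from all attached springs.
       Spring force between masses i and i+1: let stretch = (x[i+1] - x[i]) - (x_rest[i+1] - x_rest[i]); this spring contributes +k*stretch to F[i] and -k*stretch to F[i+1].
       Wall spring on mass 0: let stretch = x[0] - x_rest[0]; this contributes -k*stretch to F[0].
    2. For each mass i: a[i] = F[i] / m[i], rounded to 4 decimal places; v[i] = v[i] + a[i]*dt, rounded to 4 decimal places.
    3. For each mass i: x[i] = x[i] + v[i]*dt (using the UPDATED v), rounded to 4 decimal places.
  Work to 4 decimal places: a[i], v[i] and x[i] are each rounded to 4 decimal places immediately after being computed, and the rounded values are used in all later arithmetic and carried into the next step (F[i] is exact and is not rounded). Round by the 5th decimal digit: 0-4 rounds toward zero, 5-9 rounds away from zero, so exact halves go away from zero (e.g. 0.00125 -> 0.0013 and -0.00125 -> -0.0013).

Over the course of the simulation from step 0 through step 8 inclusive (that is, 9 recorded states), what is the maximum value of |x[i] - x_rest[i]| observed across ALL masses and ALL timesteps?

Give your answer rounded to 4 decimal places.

Step 0: x=[6.0000 9.0000 10.0000 17.0000] v=[0.0000 0.0000 0.0000 0.0000]
Step 1: x=[5.2500 8.5000 11.5000 16.2500] v=[-3.0000 -2.0000 6.0000 -3.0000]
Step 2: x=[4.0000 7.9375 13.4375 15.3125] v=[-5.0000 -2.2500 7.7500 -3.7500]
Step 3: x=[2.7344 7.7656 14.4688 14.9063] v=[-5.0625 -0.6875 4.1250 -1.6250]
Step 4: x=[2.0430 8.0117 13.9336 15.3907] v=[-2.7657 0.9845 -2.1407 1.9375]
Step 5: x=[2.3330 8.2461 12.2822 16.5108] v=[1.1600 0.9377 -6.6055 4.4804]
Step 6: x=[3.5180 8.0113 10.6790 17.5738] v=[4.7401 -0.9393 -6.4130 4.2518]
Step 7: x=[4.9469 7.3201 10.1325 17.9131] v=[5.7154 -2.7649 -2.1859 1.3570]
Step 8: x=[5.7323 6.7387 10.8281 17.3072] v=[3.1417 -2.3257 2.7823 -2.4236]
Max displacement = 2.4688

Answer: 2.4688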